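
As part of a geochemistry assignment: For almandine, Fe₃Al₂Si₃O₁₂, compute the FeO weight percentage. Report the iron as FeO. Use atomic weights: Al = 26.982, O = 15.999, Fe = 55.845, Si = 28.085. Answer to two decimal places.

43.30 wt%

M(Fe₃Al₂Si₃O₁₂) = 497.742 g/mol; M(FeO) = 71.844 g/mol.
Moles FeO per formula unit = 3 Fe ÷ 1 = 3.0000.
FeO fraction = (3.0000 × 71.844) / 497.742 = 215.532/497.742 = 0.4330.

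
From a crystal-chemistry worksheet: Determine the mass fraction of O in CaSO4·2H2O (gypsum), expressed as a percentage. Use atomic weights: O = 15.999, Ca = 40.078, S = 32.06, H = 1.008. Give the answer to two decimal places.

55.76 weight percent

Formula mass = 1*40.078 + 1*32.06 + 6*15.999 + 4*1.008 = 172.164 g/mol, of which 95.994 g is O.
So O makes up 95.994/172.164 = 0.5576 of the mass, i.e. 55.76%.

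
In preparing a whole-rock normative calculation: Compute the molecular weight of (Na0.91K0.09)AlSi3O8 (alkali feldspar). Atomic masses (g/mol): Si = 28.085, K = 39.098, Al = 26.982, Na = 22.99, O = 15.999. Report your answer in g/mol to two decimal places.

263.67 g/mol

Na: 0.91 × 22.99 = 20.9209
K: 0.09 × 39.098 = 3.5188
Al: 1 × 26.982 = 26.9820
Si: 3 × 28.085 = 84.2550
O: 8 × 15.999 = 127.9920
Summing the contributions gives the formula mass.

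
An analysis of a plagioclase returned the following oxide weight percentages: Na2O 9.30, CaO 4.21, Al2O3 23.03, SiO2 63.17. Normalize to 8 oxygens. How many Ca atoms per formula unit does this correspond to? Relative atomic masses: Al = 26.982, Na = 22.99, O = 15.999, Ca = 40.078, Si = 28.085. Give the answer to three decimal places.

Na2O (M=61.979): mol = 0.15005; Na = 0.30010, O = 0.15005.
CaO (M=56.077): mol = 0.07508; Ca = 0.07508, O = 0.07508.
Al2O3 (M=101.961): mol = 0.22587; Al = 0.45174, O = 0.67761.
SiO2 (M=60.083): mol = 1.05138; Si = 1.05138, O = 2.10276.
ΣO = 3.00550; factor = 8/ΣO = 2.66179.
Ca apfu = 0.07508 × 2.66179 = 0.200.

0.200 Ca apfu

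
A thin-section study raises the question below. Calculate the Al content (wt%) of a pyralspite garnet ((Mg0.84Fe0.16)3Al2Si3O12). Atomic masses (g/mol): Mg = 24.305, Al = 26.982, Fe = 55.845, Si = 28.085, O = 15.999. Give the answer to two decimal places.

Molar mass of (Mg0.84Fe0.16)3Al2Si3O12: 2.52*24.305 + 0.48*55.845 + 2*26.982 + 3*28.085 + 12*15.999 = 418.261 g/mol.
Mass of Al per formula unit: 2 × 26.982 = 53.964 g.
Weight fraction Al = 53.964 / 418.261 = 0.1290.

12.90 wt%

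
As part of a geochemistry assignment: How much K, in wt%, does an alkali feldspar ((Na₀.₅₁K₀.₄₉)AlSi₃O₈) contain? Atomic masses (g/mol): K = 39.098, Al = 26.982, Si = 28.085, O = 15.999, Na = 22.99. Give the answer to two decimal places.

7.09 wt%

Molar mass of (Na₀.₅₁K₀.₄₉)AlSi₃O₈: 0.51*22.99 + 0.49*39.098 + 1*26.982 + 3*28.085 + 8*15.999 = 270.112 g/mol.
Mass of K per formula unit: 0.49 × 39.098 = 19.158 g.
Weight fraction K = 19.158 / 270.112 = 0.0709.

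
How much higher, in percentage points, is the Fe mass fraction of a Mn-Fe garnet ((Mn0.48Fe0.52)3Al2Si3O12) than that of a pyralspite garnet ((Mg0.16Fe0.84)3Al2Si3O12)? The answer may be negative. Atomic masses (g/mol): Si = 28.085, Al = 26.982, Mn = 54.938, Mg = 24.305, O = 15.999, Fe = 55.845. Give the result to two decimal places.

Fe in (Mn0.48Fe0.52)3Al2Si3O12: molar mass 496.436 g/mol; 1.56×55.845 = 87.118 g → 17.55 wt%.
Fe in (Mg0.16Fe0.84)3Al2Si3O12: molar mass 482.603 g/mol; 2.52×55.845 = 140.729 g → 29.16 wt%.
Difference = 17.55 − 29.16 = -11.61 percentage points.

-11.61 percentage points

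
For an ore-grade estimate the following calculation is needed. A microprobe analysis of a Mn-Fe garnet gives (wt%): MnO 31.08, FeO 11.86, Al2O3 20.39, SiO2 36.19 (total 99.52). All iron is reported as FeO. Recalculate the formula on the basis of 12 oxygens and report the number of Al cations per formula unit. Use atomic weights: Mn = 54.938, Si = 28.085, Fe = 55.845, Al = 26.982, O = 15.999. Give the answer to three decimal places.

1.993 Al apfu

MnO (M=70.937): mol = 0.43814; Mn = 0.43814, O = 0.43814.
FeO (M=71.844): mol = 0.16508; Fe = 0.16508, O = 0.16508.
Al2O3 (M=101.961): mol = 0.19998; Al = 0.39996, O = 0.59994.
SiO2 (M=60.083): mol = 0.60233; Si = 0.60233, O = 1.20466.
ΣO = 2.40782; factor = 12/ΣO = 4.98376.
Al apfu = 0.39996 × 4.98376 = 1.993.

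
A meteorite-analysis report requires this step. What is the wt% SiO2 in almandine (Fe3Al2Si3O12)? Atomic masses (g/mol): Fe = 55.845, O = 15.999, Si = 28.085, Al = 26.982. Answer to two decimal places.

Molar mass of Fe3Al2Si3O12 = 3·55.845 + 2·26.982 + 3·28.085 + 12·15.999 = 497.742 g/mol.
Each formula unit contains 3 Si, equivalent to 3/1 = 3.0000 mol SiO2.
M(SiO2) = 1×28.085 + 2×15.999 = 60.083 g/mol.
Mass of SiO2 per formula unit = 3.0000 × 60.083 = 180.249 g.
SiO2 wt% = 180.249 / 497.742 × 100 = 36.21%.

36.21 wt%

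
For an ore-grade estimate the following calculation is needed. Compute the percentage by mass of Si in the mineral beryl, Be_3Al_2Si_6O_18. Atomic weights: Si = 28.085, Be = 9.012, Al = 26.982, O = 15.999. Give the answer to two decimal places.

Formula mass = 3*9.012 + 2*26.982 + 6*28.085 + 18*15.999 = 537.492 g/mol, of which 168.510 g is Si.
So Si makes up 168.510/537.492 = 0.3135 of the mass, i.e. 31.35%.

31.35 mass %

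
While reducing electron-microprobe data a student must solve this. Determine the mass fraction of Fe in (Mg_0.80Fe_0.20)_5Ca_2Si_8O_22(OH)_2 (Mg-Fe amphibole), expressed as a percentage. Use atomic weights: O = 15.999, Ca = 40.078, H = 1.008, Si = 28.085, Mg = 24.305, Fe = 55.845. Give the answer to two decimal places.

6.62 weight percent

Formula mass = 4×24.305 + 1×55.845 + 2×40.078 + 8×28.085 + 24×15.999 + 2×1.008 = 843.893 g/mol, of which 55.845 g is Fe.
So Fe makes up 55.845/843.893 = 0.0662 of the mass, i.e. 6.62%.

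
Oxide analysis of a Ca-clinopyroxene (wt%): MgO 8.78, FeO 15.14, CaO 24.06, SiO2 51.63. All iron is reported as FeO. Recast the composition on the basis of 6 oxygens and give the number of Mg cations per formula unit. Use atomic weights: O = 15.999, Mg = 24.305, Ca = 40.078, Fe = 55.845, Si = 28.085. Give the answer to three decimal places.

8.78 wt% MgO ÷ 40.304 g/mol = 0.21784 mol, giving 0.21784 Mg and 0.21784 O.
15.14 wt% FeO ÷ 71.844 g/mol = 0.21073 mol, giving 0.21073 Fe and 0.21073 O.
24.06 wt% CaO ÷ 56.077 g/mol = 0.42905 mol, giving 0.42905 Ca and 0.42905 O.
51.63 wt% SiO2 ÷ 60.083 g/mol = 0.85931 mol, giving 0.85931 Si and 1.71862 O.
Oxygen sums to 2.57624; scaling by 6/2.57624 = 2.32898 puts the formula on 6 O.
Mg: 0.21784 × 2.32898 = 0.507 atoms per formula unit.

0.507 Mg apfu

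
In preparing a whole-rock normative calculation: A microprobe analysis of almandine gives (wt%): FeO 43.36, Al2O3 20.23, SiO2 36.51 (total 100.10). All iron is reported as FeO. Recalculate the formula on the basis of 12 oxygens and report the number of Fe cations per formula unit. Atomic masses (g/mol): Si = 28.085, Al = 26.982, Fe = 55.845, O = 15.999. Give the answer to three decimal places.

3.000 Fe apfu

FeO: 43.36/71.844 = 0.60353 mol → 0.60353 mol Fe, 0.60353 mol O.
Al2O3: 20.23/101.961 = 0.19841 mol → 0.39682 mol Al, 0.59523 mol O.
SiO2: 36.51/60.083 = 0.60766 mol → 0.60766 mol Si, 1.21532 mol O.
Total oxygen = 2.41408 mol. Normalization factor = 12/2.41408 = 4.97084.
Fe per 12 O = 0.60353 × 4.97084 = 3.000.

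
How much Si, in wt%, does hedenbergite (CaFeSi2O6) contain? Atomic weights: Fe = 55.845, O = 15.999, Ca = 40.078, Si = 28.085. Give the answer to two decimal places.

22.64 wt%

Formula mass = 1*40.078 + 1*55.845 + 2*28.085 + 6*15.999 = 248.087 g/mol, of which 56.170 g is Si.
So Si makes up 56.170/248.087 = 0.2264 of the mass, i.e. 22.64%.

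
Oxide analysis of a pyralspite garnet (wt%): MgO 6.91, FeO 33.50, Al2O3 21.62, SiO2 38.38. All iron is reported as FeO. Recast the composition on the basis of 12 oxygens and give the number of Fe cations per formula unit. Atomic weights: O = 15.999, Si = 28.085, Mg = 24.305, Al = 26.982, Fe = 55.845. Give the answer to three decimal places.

2.193 Fe apfu

6.91 wt% MgO ÷ 40.304 g/mol = 0.17145 mol, giving 0.17145 Mg and 0.17145 O.
33.50 wt% FeO ÷ 71.844 g/mol = 0.46629 mol, giving 0.46629 Fe and 0.46629 O.
21.62 wt% Al2O3 ÷ 101.961 g/mol = 0.21204 mol, giving 0.42408 Al and 0.63612 O.
38.38 wt% SiO2 ÷ 60.083 g/mol = 0.63878 mol, giving 0.63878 Si and 1.27756 O.
Oxygen sums to 2.55142; scaling by 12/2.55142 = 4.70326 puts the formula on 12 O.
Fe: 0.46629 × 4.70326 = 2.193 atoms per formula unit.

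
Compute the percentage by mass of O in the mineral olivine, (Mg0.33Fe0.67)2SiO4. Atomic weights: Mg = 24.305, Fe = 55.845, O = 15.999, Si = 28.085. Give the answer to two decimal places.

34.98 mass %

Molar mass of (Mg0.33Fe0.67)2SiO4: 0.66*24.305 + 1.34*55.845 + 1*28.085 + 4*15.999 = 182.955 g/mol.
Mass of O per formula unit: 4 × 15.999 = 63.996 g.
Weight fraction O = 63.996 / 182.955 = 0.3498.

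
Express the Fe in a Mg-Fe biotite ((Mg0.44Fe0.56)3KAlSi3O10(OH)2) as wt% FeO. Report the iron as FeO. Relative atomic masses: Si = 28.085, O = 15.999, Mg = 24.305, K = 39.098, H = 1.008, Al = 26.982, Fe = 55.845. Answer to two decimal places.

25.67 wt%

Molar mass of (Mg0.44Fe0.56)3KAlSi3O10(OH)2 = 1.32×24.305 + 1.68×55.845 + 1×39.098 + 1×26.982 + 3×28.085 + 12×15.999 + 2×1.008 = 470.241 g/mol.
Each formula unit contains 1.68 Fe, equivalent to 1.68/1 = 1.6800 mol FeO.
M(FeO) = 1×55.845 + 1×15.999 = 71.844 g/mol.
Mass of FeO per formula unit = 1.6800 × 71.844 = 120.698 g.
FeO wt% = 120.698 / 470.241 × 100 = 25.67%.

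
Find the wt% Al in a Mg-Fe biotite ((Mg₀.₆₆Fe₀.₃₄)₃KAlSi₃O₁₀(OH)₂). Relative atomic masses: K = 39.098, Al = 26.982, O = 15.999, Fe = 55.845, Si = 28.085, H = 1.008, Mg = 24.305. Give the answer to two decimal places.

Formula mass = 1.98·24.305 + 1.02·55.845 + 1·39.098 + 1·26.982 + 3·28.085 + 12·15.999 + 2·1.008 = 449.425 g/mol, of which 26.982 g is Al.
So Al makes up 26.982/449.425 = 0.0600 of the mass, i.e. 6.00%.

6.00 mass %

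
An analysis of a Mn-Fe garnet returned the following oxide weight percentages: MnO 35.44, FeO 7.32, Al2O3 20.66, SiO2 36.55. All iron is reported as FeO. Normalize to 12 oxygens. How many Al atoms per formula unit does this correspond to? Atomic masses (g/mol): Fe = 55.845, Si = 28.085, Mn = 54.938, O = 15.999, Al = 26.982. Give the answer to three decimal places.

MnO: 35.44/70.937 = 0.49960 mol → 0.49960 mol Mn, 0.49960 mol O.
FeO: 7.32/71.844 = 0.10189 mol → 0.10189 mol Fe, 0.10189 mol O.
Al2O3: 20.66/101.961 = 0.20263 mol → 0.40526 mol Al, 0.60789 mol O.
SiO2: 36.55/60.083 = 0.60833 mol → 0.60833 mol Si, 1.21666 mol O.
Total oxygen = 2.42604 mol. Normalization factor = 12/2.42604 = 4.94633.
Al per 12 O = 0.40526 × 4.94633 = 2.005.

2.005 Al apfu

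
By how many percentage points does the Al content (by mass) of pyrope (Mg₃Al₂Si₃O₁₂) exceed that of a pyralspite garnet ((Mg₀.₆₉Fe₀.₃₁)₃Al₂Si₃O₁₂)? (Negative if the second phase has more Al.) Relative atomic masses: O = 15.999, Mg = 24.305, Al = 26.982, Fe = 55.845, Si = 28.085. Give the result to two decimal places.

0.91 percentage points

Al in Mg₃Al₂Si₃O₁₂: molar mass 403.122 g/mol; 2×26.982 = 53.964 g → 13.39 wt%.
Al in (Mg₀.₆₉Fe₀.₃₁)₃Al₂Si₃O₁₂: molar mass 432.454 g/mol; 2×26.982 = 53.964 g → 12.48 wt%.
Difference = 13.39 − 12.48 = 0.91 percentage points.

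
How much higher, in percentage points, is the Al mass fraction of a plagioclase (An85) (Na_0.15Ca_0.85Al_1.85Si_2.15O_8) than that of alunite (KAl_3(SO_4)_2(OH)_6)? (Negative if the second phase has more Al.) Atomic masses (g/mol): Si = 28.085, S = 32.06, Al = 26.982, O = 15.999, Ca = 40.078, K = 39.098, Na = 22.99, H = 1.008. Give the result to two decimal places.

M(Na_0.15Ca_0.85Al_1.85Si_2.15O_8) = 275.806 g/mol, so wt% Al = 49.917/275.806 × 100 = 18.10%.
M(KAl_3(SO_4)_2(OH)_6) = 414.198 g/mol, so wt% Al = 80.946/414.198 × 100 = 19.54%.
18.10 − 19.54 = -1.44 pp.

-1.44 percentage points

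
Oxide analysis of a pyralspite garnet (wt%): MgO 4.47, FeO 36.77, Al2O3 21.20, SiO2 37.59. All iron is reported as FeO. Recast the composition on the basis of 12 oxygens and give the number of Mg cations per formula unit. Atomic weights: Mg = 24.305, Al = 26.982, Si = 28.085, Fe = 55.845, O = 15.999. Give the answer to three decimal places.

0.533 Mg apfu

MgO (M=40.304): mol = 0.11091; Mg = 0.11091, O = 0.11091.
FeO (M=71.844): mol = 0.51180; Fe = 0.51180, O = 0.51180.
Al2O3 (M=101.961): mol = 0.20792; Al = 0.41584, O = 0.62376.
SiO2 (M=60.083): mol = 0.62563; Si = 0.62563, O = 1.25126.
ΣO = 2.49773; factor = 12/ΣO = 4.80436.
Mg apfu = 0.11091 × 4.80436 = 0.533.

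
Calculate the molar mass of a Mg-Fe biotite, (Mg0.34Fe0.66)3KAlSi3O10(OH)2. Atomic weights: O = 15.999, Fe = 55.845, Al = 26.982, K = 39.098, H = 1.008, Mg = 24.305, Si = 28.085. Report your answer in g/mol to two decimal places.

The formula mass is the sum 1.02·24.305 + 1.98·55.845 + 1·39.098 + 1·26.982 + 3·28.085 + 12·15.999 + 2·1.008.

479.70 g/mol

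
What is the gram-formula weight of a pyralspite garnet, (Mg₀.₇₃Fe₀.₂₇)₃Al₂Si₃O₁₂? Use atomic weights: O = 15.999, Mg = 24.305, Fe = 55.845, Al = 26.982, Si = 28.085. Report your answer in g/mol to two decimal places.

428.67 g/mol

The formula mass is the sum 2.19×24.305 + 0.81×55.845 + 2×26.982 + 3×28.085 + 12×15.999.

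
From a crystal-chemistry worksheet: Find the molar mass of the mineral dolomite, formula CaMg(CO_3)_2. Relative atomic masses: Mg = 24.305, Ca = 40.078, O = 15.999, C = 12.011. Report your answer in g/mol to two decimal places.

The formula mass is the sum 1·40.078 + 1·24.305 + 2·12.011 + 6·15.999.

184.40 g/mol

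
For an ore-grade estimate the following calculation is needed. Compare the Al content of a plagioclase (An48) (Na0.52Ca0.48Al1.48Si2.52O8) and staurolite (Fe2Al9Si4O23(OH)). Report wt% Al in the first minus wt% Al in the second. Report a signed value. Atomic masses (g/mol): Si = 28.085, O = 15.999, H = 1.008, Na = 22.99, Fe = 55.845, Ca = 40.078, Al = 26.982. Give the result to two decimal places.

Al in Na0.52Ca0.48Al1.48Si2.52O8: molar mass 269.892 g/mol; 1.48×26.982 = 39.933 g → 14.80 wt%.
Al in Fe2Al9Si4O23(OH): molar mass 851.852 g/mol; 9×26.982 = 242.838 g → 28.51 wt%.
Difference = 14.80 − 28.51 = -13.71 percentage points.

-13.71 percentage points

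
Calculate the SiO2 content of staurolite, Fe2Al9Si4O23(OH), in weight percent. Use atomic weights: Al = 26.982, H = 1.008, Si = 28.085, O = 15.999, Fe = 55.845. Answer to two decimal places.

28.21 wt%

Molar mass of Fe2Al9Si4O23(OH) = 2×55.845 + 9×26.982 + 4×28.085 + 24×15.999 + 1×1.008 = 851.852 g/mol.
Each formula unit contains 4 Si, equivalent to 4/1 = 4.0000 mol SiO2.
M(SiO2) = 1×28.085 + 2×15.999 = 60.083 g/mol.
Mass of SiO2 per formula unit = 4.0000 × 60.083 = 240.332 g.
SiO2 wt% = 240.332 / 851.852 × 100 = 28.21%.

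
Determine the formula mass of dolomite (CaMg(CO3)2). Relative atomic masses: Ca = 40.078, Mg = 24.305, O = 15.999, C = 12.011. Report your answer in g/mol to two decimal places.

184.40 g/mol

The formula mass is the sum 1*40.078 + 1*24.305 + 2*12.011 + 6*15.999.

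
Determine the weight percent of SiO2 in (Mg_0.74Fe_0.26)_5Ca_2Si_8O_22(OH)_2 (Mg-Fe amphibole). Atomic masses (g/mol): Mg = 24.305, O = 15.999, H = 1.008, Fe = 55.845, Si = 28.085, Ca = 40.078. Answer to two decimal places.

Molar mass of (Mg_0.74Fe_0.26)_5Ca_2Si_8O_22(OH)_2 = 3.70×24.305 + 1.30×55.845 + 2×40.078 + 8×28.085 + 24×15.999 + 2×1.008 = 853.355 g/mol.
Each formula unit contains 8 Si, equivalent to 8/1 = 8.0000 mol SiO2.
M(SiO2) = 1×28.085 + 2×15.999 = 60.083 g/mol.
Mass of SiO2 per formula unit = 8.0000 × 60.083 = 480.664 g.
SiO2 wt% = 480.664 / 853.355 × 100 = 56.33%.

56.33 wt%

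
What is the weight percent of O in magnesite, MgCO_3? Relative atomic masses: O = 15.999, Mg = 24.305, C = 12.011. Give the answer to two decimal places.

M(MgCO_3) = 84.313 g/mol.
O contributes 3 × 15.999 = 47.997 g per mole.
47.997/84.313 = 0.5693 → 56.93%.

56.93 mass %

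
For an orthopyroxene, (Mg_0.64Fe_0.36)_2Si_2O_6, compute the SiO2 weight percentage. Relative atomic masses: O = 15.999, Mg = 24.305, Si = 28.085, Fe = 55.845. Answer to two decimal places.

Formula mass = 223.483 g/mol.
2 Si → 2.0000 mol SiO2 per formula unit; M(SiO2) = 60.083, so SiO2 mass = 120.166 g.
120.166/223.483 × 100 = 53.77 wt%.

53.77 wt%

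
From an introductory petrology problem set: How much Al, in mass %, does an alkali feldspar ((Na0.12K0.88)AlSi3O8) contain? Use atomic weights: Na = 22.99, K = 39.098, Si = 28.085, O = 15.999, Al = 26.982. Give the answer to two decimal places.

9.76 mass %

Molar mass of (Na0.12K0.88)AlSi3O8: 0.12·22.99 + 0.88·39.098 + 1·26.982 + 3·28.085 + 8·15.999 = 276.394 g/mol.
Mass of Al per formula unit: 1 × 26.982 = 26.982 g.
Weight fraction Al = 26.982 / 276.394 = 0.0976.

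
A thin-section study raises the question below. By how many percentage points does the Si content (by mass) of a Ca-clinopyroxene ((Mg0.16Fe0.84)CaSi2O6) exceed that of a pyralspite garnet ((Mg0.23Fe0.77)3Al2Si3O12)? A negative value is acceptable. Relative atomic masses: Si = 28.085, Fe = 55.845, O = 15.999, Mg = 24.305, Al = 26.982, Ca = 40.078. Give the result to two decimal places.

M((Mg0.16Fe0.84)CaSi2O6) = 243.041 g/mol, so wt% Si = 56.170/243.041 × 100 = 23.11%.
M((Mg0.23Fe0.77)3Al2Si3O12) = 475.979 g/mol, so wt% Si = 84.255/475.979 × 100 = 17.70%.
23.11 − 17.70 = 5.41 pp.

5.41 percentage points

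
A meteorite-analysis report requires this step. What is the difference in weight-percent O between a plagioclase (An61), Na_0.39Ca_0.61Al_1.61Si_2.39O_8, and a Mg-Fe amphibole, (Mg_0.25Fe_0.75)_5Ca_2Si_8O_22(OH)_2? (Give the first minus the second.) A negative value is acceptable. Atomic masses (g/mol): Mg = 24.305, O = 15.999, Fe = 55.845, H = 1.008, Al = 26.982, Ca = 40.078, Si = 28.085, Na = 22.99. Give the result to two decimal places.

First mineral: 127.992 g O in 271.970 g formula = 47.06 wt% O.
Second mineral: 383.976 g O in 930.628 g formula = 41.26 wt% O.
47.06% − 41.26% gives a difference of 5.80 percentage points.

5.80 percentage points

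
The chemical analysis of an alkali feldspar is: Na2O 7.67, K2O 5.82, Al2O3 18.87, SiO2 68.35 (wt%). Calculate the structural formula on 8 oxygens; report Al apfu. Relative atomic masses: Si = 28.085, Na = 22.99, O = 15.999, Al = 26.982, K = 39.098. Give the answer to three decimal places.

0.982 Al apfu

Na2O: 7.67/61.979 = 0.12375 mol → 0.24750 mol Na, 0.12375 mol O.
K2O: 5.82/94.195 = 0.06179 mol → 0.12358 mol K, 0.06179 mol O.
Al2O3: 18.87/101.961 = 0.18507 mol → 0.37014 mol Al, 0.55521 mol O.
SiO2: 68.35/60.083 = 1.13759 mol → 1.13759 mol Si, 2.27518 mol O.
Total oxygen = 3.01593 mol. Normalization factor = 8/3.01593 = 2.65258.
Al per 8 O = 0.37014 × 2.65258 = 0.982.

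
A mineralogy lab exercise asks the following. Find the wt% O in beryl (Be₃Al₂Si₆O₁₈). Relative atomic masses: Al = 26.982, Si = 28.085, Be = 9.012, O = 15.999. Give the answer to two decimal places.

Molar mass of Be₃Al₂Si₆O₁₈: 3*9.012 + 2*26.982 + 6*28.085 + 18*15.999 = 537.492 g/mol.
Mass of O per formula unit: 18 × 15.999 = 287.982 g.
Weight fraction O = 287.982 / 537.492 = 0.5358.

53.58 wt%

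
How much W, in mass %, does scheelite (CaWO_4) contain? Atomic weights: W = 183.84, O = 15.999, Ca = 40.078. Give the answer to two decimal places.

63.85 mass %

Molar mass of CaWO_4: 1*40.078 + 1*183.84 + 4*15.999 = 287.914 g/mol.
Mass of W per formula unit: 1 × 183.84 = 183.840 g.
Weight fraction W = 183.840 / 287.914 = 0.6385.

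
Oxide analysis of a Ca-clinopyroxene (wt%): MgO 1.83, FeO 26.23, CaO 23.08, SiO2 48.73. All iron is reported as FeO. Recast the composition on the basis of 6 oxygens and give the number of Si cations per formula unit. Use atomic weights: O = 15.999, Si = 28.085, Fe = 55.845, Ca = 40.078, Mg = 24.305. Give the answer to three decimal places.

1.991 Si apfu

MgO (M=40.304): mol = 0.04540; Mg = 0.04540, O = 0.04540.
FeO (M=71.844): mol = 0.36510; Fe = 0.36510, O = 0.36510.
CaO (M=56.077): mol = 0.41158; Ca = 0.41158, O = 0.41158.
SiO2 (M=60.083): mol = 0.81104; Si = 0.81104, O = 1.62208.
ΣO = 2.44416; factor = 6/ΣO = 2.45483.
Si apfu = 0.81104 × 2.45483 = 1.991.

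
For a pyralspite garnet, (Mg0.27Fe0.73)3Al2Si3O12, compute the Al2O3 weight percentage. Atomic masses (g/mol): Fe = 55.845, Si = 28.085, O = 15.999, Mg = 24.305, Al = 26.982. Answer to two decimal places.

21.59 wt%

M((Mg0.27Fe0.73)3Al2Si3O12) = 472.195 g/mol; M(Al2O3) = 101.961 g/mol.
Moles Al2O3 per formula unit = 2 Al ÷ 2 = 1.0000.
Al2O3 fraction = (1.0000 × 101.961) / 472.195 = 101.961/472.195 = 0.2159.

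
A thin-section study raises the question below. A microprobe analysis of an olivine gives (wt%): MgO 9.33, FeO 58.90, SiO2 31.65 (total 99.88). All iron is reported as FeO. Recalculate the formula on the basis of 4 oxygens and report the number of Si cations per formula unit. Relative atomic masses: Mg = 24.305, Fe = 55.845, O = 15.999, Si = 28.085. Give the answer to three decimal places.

MgO: 9.33/40.304 = 0.23149 mol → 0.23149 mol Mg, 0.23149 mol O.
FeO: 58.90/71.844 = 0.81983 mol → 0.81983 mol Fe, 0.81983 mol O.
SiO2: 31.65/60.083 = 0.52677 mol → 0.52677 mol Si, 1.05354 mol O.
Total oxygen = 2.10486 mol. Normalization factor = 4/2.10486 = 1.90036.
Si per 4 O = 0.52677 × 1.90036 = 1.001.

1.001 Si apfu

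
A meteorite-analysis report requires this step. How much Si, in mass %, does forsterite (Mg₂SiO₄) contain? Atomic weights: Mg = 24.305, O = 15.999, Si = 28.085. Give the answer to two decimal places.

Molar mass of Mg₂SiO₄: 2×24.305 + 1×28.085 + 4×15.999 = 140.691 g/mol.
Mass of Si per formula unit: 1 × 28.085 = 28.085 g.
Weight fraction Si = 28.085 / 140.691 = 0.1996.

19.96 mass %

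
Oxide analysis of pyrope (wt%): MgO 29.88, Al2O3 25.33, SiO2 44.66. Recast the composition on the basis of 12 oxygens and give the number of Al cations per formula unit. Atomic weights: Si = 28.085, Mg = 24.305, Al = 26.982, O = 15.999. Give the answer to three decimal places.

MgO: 29.88/40.304 = 0.74137 mol → 0.74137 mol Mg, 0.74137 mol O.
Al2O3: 25.33/101.961 = 0.24843 mol → 0.49686 mol Al, 0.74529 mol O.
SiO2: 44.66/60.083 = 0.74331 mol → 0.74331 mol Si, 1.48662 mol O.
Total oxygen = 2.97328 mol. Normalization factor = 12/2.97328 = 4.03595.
Al per 12 O = 0.49686 × 4.03595 = 2.005.

2.005 Al apfu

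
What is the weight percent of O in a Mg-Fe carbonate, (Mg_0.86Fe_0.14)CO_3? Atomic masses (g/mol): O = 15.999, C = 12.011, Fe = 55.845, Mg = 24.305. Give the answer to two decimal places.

54.09 wt%

M((Mg_0.86Fe_0.14)CO_3) = 88.729 g/mol.
O contributes 3 × 15.999 = 47.997 g per mole.
47.997/88.729 = 0.5409 → 54.09%.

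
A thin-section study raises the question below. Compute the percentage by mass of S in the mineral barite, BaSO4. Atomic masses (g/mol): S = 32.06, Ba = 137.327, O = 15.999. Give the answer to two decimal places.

Formula mass = 1×137.327 + 1×32.06 + 4×15.999 = 233.383 g/mol, of which 32.060 g is S.
So S makes up 32.060/233.383 = 0.1374 of the mass, i.e. 13.74%.

13.74 weight percent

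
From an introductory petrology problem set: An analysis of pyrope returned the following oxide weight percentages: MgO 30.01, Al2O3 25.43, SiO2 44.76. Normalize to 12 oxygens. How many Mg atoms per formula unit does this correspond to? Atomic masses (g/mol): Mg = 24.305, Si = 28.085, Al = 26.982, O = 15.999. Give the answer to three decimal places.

MgO (M=40.304): mol = 0.74459; Mg = 0.74459, O = 0.74459.
Al2O3 (M=101.961): mol = 0.24941; Al = 0.49882, O = 0.74823.
SiO2 (M=60.083): mol = 0.74497; Si = 0.74497, O = 1.48994.
ΣO = 2.98276; factor = 12/ΣO = 4.02312.
Mg apfu = 0.74459 × 4.02312 = 2.996.

2.996 Mg apfu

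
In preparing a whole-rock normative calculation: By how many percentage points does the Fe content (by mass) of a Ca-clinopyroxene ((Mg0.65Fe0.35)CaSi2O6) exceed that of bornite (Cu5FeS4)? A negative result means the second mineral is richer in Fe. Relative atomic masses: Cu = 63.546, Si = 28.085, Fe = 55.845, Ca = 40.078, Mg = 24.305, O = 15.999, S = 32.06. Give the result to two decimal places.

M((Mg0.65Fe0.35)CaSi2O6) = 227.586 g/mol, so wt% Fe = 19.546/227.586 × 100 = 8.59%.
M(Cu5FeS4) = 501.815 g/mol, so wt% Fe = 55.845/501.815 × 100 = 11.13%.
8.59 − 11.13 = -2.54 pp.

-2.54 percentage points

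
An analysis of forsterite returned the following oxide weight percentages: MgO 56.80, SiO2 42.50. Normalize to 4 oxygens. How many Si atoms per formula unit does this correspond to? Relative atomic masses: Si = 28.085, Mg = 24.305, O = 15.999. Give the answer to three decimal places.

1.002 Si apfu

56.80 wt% MgO ÷ 40.304 g/mol = 1.40929 mol, giving 1.40929 Mg and 1.40929 O.
42.50 wt% SiO2 ÷ 60.083 g/mol = 0.70735 mol, giving 0.70735 Si and 1.41470 O.
Oxygen sums to 2.82399; scaling by 4/2.82399 = 1.41644 puts the formula on 4 O.
Si: 0.70735 × 1.41644 = 1.002 atoms per formula unit.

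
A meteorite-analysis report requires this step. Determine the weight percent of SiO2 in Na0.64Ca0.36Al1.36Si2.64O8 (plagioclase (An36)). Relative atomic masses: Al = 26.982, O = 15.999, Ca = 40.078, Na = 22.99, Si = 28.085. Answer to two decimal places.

59.19 wt%

M(Na0.64Ca0.36Al1.36Si2.64O8) = 267.974 g/mol; M(SiO2) = 60.083 g/mol.
Moles SiO2 per formula unit = 2.64 Si ÷ 1 = 2.6400.
SiO2 fraction = (2.6400 × 60.083) / 267.974 = 158.619/267.974 = 0.5919.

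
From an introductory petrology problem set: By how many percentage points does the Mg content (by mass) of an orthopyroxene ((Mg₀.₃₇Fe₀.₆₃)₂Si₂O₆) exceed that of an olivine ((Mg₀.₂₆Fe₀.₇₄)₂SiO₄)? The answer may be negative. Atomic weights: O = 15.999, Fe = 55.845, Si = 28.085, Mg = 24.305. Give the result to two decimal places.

Mg in (Mg₀.₃₇Fe₀.₆₃)₂Si₂O₆: molar mass 240.514 g/mol; 0.74×24.305 = 17.986 g → 7.48 wt%.
Mg in (Mg₀.₂₆Fe₀.₇₄)₂SiO₄: molar mass 187.370 g/mol; 0.52×24.305 = 12.639 g → 6.75 wt%.
Difference = 7.48 − 6.75 = 0.73 percentage points.

0.73 percentage points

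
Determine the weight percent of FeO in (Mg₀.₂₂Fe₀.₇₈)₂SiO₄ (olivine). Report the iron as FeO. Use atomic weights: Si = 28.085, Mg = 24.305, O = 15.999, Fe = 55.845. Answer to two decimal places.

M((Mg₀.₂₂Fe₀.₇₈)₂SiO₄) = 189.893 g/mol; M(FeO) = 71.844 g/mol.
Moles FeO per formula unit = 1.56 Fe ÷ 1 = 1.5600.
FeO fraction = (1.5600 × 71.844) / 189.893 = 112.077/189.893 = 0.5902.

59.02 wt%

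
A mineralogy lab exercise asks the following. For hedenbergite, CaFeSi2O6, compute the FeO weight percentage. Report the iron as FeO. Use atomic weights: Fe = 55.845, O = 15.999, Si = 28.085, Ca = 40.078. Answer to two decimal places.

Molar mass of CaFeSi2O6 = 1*40.078 + 1*55.845 + 2*28.085 + 6*15.999 = 248.087 g/mol.
Each formula unit contains 1 Fe, equivalent to 1/1 = 1.0000 mol FeO.
M(FeO) = 1×55.845 + 1×15.999 = 71.844 g/mol.
Mass of FeO per formula unit = 1.0000 × 71.844 = 71.844 g.
FeO wt% = 71.844 / 248.087 × 100 = 28.96%.

28.96 wt%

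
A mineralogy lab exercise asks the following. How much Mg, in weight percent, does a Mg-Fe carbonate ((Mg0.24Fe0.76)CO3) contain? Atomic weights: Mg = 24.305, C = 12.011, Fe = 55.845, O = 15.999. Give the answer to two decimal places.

5.39 weight percent

Formula mass = 0.24·24.305 + 0.76·55.845 + 1·12.011 + 3·15.999 = 108.283 g/mol, of which 5.833 g is Mg.
So Mg makes up 5.833/108.283 = 0.0539 of the mass, i.e. 5.39%.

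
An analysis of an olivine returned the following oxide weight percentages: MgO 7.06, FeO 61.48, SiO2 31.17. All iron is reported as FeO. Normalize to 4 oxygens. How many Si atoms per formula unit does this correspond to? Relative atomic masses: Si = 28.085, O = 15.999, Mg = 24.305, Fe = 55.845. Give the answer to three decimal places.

7.06 wt% MgO ÷ 40.304 g/mol = 0.17517 mol, giving 0.17517 Mg and 0.17517 O.
61.48 wt% FeO ÷ 71.844 g/mol = 0.85574 mol, giving 0.85574 Fe and 0.85574 O.
31.17 wt% SiO2 ÷ 60.083 g/mol = 0.51878 mol, giving 0.51878 Si and 1.03756 O.
Oxygen sums to 2.06847; scaling by 4/2.06847 = 1.93380 puts the formula on 4 O.
Si: 0.51878 × 1.93380 = 1.003 atoms per formula unit.

1.003 Si apfu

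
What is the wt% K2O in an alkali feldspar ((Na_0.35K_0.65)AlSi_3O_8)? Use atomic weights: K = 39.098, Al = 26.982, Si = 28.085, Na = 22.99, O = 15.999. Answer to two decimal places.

Molar mass of (Na_0.35K_0.65)AlSi_3O_8 = 0.35·22.99 + 0.65·39.098 + 1·26.982 + 3·28.085 + 8·15.999 = 272.689 g/mol.
Each formula unit contains 0.65 K, equivalent to 0.65/2 = 0.3250 mol K2O.
M(K2O) = 2×39.098 + 1×15.999 = 94.195 g/mol.
Mass of K2O per formula unit = 0.3250 × 94.195 = 30.613 g.
K2O wt% = 30.613 / 272.689 × 100 = 11.23%.

11.23 wt%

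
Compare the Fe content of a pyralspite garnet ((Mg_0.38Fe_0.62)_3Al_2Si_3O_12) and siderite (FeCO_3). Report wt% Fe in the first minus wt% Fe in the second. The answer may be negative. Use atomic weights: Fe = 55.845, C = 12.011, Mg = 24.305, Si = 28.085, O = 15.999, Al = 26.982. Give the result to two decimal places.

-25.71 percentage points

M((Mg_0.38Fe_0.62)_3Al_2Si_3O_12) = 461.786 g/mol, so wt% Fe = 103.872/461.786 × 100 = 22.49%.
M(FeCO_3) = 115.853 g/mol, so wt% Fe = 55.845/115.853 × 100 = 48.20%.
22.49 − 48.20 = -25.71 pp.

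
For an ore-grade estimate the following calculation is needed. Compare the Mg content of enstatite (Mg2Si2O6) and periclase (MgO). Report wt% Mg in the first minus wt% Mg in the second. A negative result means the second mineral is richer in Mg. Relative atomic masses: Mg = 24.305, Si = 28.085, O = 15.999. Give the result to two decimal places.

-36.09 percentage points

Mg in Mg2Si2O6: molar mass 200.774 g/mol; 2×24.305 = 48.610 g → 24.21 wt%.
Mg in MgO: molar mass 40.304 g/mol; 1×24.305 = 24.305 g → 60.30 wt%.
Difference = 24.21 − 60.30 = -36.09 percentage points.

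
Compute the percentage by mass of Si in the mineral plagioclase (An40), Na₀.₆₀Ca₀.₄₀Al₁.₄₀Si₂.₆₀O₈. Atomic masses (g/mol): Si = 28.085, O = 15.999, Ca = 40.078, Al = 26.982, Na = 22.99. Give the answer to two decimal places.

Molar mass of Na₀.₆₀Ca₀.₄₀Al₁.₄₀Si₂.₆₀O₈: 0.60×22.99 + 0.40×40.078 + 1.40×26.982 + 2.60×28.085 + 8×15.999 = 268.613 g/mol.
Mass of Si per formula unit: 2.60 × 28.085 = 73.021 g.
Weight fraction Si = 73.021 / 268.613 = 0.2718.

27.18 mass %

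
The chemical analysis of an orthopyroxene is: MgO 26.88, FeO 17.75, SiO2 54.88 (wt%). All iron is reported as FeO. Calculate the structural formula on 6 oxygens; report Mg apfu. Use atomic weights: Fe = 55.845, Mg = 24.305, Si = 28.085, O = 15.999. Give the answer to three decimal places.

MgO (M=40.304): mol = 0.66693; Mg = 0.66693, O = 0.66693.
FeO (M=71.844): mol = 0.24706; Fe = 0.24706, O = 0.24706.
SiO2 (M=60.083): mol = 0.91340; Si = 0.91340, O = 1.82680.
ΣO = 2.74079; factor = 6/ΣO = 2.18915.
Mg apfu = 0.66693 × 2.18915 = 1.460.

1.460 Mg apfu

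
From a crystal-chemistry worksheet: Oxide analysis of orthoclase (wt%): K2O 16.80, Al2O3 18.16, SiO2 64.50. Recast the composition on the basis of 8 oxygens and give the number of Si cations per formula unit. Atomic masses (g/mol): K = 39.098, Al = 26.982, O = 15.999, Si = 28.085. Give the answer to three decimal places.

K2O (M=94.195): mol = 0.17835; K = 0.35670, O = 0.17835.
Al2O3 (M=101.961): mol = 0.17811; Al = 0.35622, O = 0.53433.
SiO2 (M=60.083): mol = 1.07351; Si = 1.07351, O = 2.14702.
ΣO = 2.85970; factor = 8/ΣO = 2.79750.
Si apfu = 1.07351 × 2.79750 = 3.003.

3.003 Si apfu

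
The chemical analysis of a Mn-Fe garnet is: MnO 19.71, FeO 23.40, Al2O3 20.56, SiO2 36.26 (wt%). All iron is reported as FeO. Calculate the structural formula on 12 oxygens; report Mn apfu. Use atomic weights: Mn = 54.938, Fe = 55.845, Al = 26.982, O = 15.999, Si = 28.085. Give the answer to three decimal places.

1.380 Mn apfu

19.71 wt% MnO ÷ 70.937 g/mol = 0.27785 mol, giving 0.27785 Mn and 0.27785 O.
23.40 wt% FeO ÷ 71.844 g/mol = 0.32571 mol, giving 0.32571 Fe and 0.32571 O.
20.56 wt% Al2O3 ÷ 101.961 g/mol = 0.20165 mol, giving 0.40330 Al and 0.60495 O.
36.26 wt% SiO2 ÷ 60.083 g/mol = 0.60350 mol, giving 0.60350 Si and 1.20700 O.
Oxygen sums to 2.41551; scaling by 12/2.41551 = 4.96789 puts the formula on 12 O.
Mn: 0.27785 × 4.96789 = 1.380 atoms per formula unit.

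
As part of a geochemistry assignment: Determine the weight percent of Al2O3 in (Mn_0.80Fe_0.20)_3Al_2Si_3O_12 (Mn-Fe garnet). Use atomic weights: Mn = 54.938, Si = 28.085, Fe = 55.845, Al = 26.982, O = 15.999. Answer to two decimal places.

Formula mass = 495.565 g/mol.
2 Al → 1.0000 mol Al2O3 per formula unit; M(Al2O3) = 101.961, so Al2O3 mass = 101.961 g.
101.961/495.565 × 100 = 20.57 wt%.

20.57 wt%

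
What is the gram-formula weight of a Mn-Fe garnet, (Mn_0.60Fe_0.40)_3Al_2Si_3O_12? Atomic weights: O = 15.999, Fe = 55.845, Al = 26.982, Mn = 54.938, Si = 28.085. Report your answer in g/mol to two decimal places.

M = 1.80*54.938 + 1.20*55.845 + 2*26.982 + 3*28.085 + 12*15.999

496.11 g/mol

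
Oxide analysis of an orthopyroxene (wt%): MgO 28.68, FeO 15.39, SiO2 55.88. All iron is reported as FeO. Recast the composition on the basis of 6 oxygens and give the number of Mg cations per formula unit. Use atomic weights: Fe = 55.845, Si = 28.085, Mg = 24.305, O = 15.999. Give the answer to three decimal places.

1.533 Mg apfu

MgO: 28.68/40.304 = 0.71159 mol → 0.71159 mol Mg, 0.71159 mol O.
FeO: 15.39/71.844 = 0.21421 mol → 0.21421 mol Fe, 0.21421 mol O.
SiO2: 55.88/60.083 = 0.93005 mol → 0.93005 mol Si, 1.86010 mol O.
Total oxygen = 2.78590 mol. Normalization factor = 6/2.78590 = 2.15370.
Mg per 6 O = 0.71159 × 2.15370 = 1.533.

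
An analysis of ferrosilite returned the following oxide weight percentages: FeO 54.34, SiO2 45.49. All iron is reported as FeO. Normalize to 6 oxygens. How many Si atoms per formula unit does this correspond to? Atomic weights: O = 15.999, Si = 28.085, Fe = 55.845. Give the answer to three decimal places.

FeO: 54.34/71.844 = 0.75636 mol → 0.75636 mol Fe, 0.75636 mol O.
SiO2: 45.49/60.083 = 0.75712 mol → 0.75712 mol Si, 1.51424 mol O.
Total oxygen = 2.27060 mol. Normalization factor = 6/2.27060 = 2.64247.
Si per 6 O = 0.75712 × 2.64247 = 2.001.

2.001 Si apfu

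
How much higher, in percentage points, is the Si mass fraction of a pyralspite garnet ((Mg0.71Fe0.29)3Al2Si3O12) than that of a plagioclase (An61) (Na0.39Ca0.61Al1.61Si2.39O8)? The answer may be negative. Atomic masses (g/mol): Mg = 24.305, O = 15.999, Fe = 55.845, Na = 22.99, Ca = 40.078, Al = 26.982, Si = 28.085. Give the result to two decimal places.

-5.11 percentage points

Si in (Mg0.71Fe0.29)3Al2Si3O12: molar mass 430.562 g/mol; 3×28.085 = 84.255 g → 19.57 wt%.
Si in Na0.39Ca0.61Al1.61Si2.39O8: molar mass 271.970 g/mol; 2.39×28.085 = 67.123 g → 24.68 wt%.
Difference = 19.57 − 24.68 = -5.11 percentage points.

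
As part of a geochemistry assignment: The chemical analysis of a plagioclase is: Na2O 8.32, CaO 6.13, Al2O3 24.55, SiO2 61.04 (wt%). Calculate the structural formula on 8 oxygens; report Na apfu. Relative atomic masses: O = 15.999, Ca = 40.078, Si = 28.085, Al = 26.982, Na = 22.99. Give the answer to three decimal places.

0.716 Na apfu

Na2O: 8.32/61.979 = 0.13424 mol → 0.26848 mol Na, 0.13424 mol O.
CaO: 6.13/56.077 = 0.10931 mol → 0.10931 mol Ca, 0.10931 mol O.
Al2O3: 24.55/101.961 = 0.24078 mol → 0.48156 mol Al, 0.72234 mol O.
SiO2: 61.04/60.083 = 1.01593 mol → 1.01593 mol Si, 2.03186 mol O.
Total oxygen = 2.99775 mol. Normalization factor = 8/2.99775 = 2.66867.
Na per 8 O = 0.26848 × 2.66867 = 0.716.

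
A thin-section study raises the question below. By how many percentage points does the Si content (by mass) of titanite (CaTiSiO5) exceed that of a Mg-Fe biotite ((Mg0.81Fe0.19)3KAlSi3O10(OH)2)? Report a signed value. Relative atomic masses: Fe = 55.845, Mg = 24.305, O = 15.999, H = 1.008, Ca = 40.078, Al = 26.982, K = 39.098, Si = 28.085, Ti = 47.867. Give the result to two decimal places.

-5.03 percentage points

Si in CaTiSiO5: molar mass 196.025 g/mol; 1×28.085 = 28.085 g → 14.33 wt%.
Si in (Mg0.81Fe0.19)3KAlSi3O10(OH)2: molar mass 435.232 g/mol; 3×28.085 = 84.255 g → 19.36 wt%.
Difference = 14.33 − 19.36 = -5.03 percentage points.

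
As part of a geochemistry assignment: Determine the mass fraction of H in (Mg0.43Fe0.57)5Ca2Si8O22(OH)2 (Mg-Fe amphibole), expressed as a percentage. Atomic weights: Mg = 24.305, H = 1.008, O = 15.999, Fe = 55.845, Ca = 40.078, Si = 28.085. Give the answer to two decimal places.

Formula mass = 2.15*24.305 + 2.85*55.845 + 2*40.078 + 8*28.085 + 24*15.999 + 2*1.008 = 902.242 g/mol, of which 2.016 g is H.
So H makes up 2.016/902.242 = 0.0022 of the mass, i.e. 0.22%.

0.22 mass %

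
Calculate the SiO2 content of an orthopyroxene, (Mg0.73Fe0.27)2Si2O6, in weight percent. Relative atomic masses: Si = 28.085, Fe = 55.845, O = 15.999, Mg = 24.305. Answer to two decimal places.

Formula mass = 217.806 g/mol.
2 Si → 2.0000 mol SiO2 per formula unit; M(SiO2) = 60.083, so SiO2 mass = 120.166 g.
120.166/217.806 × 100 = 55.17 wt%.

55.17 wt%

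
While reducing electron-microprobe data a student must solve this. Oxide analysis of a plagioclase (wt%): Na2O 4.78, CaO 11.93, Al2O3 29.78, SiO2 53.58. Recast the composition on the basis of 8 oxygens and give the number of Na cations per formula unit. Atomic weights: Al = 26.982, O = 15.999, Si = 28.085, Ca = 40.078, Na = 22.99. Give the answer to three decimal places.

Na2O (M=61.979): mol = 0.07712; Na = 0.15424, O = 0.07712.
CaO (M=56.077): mol = 0.21274; Ca = 0.21274, O = 0.21274.
Al2O3 (M=101.961): mol = 0.29207; Al = 0.58414, O = 0.87621.
SiO2 (M=60.083): mol = 0.89177; Si = 0.89177, O = 1.78354.
ΣO = 2.94961; factor = 8/ΣO = 2.71222.
Na apfu = 0.15424 × 2.71222 = 0.418.

0.418 Na apfu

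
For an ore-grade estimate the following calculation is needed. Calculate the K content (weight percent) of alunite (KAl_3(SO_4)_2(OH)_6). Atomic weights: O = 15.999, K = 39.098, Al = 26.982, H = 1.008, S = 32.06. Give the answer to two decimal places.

9.44 weight percent

M(KAl_3(SO_4)_2(OH)_6) = 414.198 g/mol.
K contributes 1 × 39.098 = 39.098 g per mole.
39.098/414.198 = 0.0944 → 9.44%.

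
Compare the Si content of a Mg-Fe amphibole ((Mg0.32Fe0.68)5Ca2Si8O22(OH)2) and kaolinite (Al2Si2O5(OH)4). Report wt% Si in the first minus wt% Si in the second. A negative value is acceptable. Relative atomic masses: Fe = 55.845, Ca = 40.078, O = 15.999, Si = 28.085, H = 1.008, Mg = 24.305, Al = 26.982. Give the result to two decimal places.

2.67 percentage points

First mineral: 224.680 g Si in 919.589 g formula = 24.43 wt% Si.
Second mineral: 56.170 g Si in 258.157 g formula = 21.76 wt% Si.
24.43% − 21.76% gives a difference of 2.67 percentage points.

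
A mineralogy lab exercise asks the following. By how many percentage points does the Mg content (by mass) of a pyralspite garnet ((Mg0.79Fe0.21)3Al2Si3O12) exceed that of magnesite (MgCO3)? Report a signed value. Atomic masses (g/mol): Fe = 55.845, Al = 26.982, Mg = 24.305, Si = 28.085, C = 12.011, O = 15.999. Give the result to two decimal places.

-15.21 percentage points

Mg in (Mg0.79Fe0.21)3Al2Si3O12: molar mass 422.992 g/mol; 2.37×24.305 = 57.603 g → 13.62 wt%.
Mg in MgCO3: molar mass 84.313 g/mol; 1×24.305 = 24.305 g → 28.83 wt%.
Difference = 13.62 − 28.83 = -15.21 percentage points.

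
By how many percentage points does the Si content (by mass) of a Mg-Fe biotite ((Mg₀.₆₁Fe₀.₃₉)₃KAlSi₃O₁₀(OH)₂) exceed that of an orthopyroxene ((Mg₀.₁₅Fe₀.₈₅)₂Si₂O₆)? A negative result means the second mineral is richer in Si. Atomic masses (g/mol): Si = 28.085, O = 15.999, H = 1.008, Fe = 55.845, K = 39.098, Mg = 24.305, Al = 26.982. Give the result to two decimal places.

Si in (Mg₀.₆₁Fe₀.₃₉)₃KAlSi₃O₁₀(OH)₂: molar mass 454.156 g/mol; 3×28.085 = 84.255 g → 18.55 wt%.
Si in (Mg₀.₁₅Fe₀.₈₅)₂Si₂O₆: molar mass 254.392 g/mol; 2×28.085 = 56.170 g → 22.08 wt%.
Difference = 18.55 − 22.08 = -3.53 percentage points.

-3.53 percentage points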